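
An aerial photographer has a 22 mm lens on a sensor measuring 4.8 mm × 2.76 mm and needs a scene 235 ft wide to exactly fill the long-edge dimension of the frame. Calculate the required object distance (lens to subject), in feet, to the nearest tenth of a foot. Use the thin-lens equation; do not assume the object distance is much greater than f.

W: 235 ft × 304.8 mm/ft = 71628.00 mm.
Magnification m = w/W = dᵢ/dₒ; combined with 1/f = 1/dₒ + 1/dᵢ this gives dₒ = f·(1 + W/w).
dₒ = 22 mm × (1 + 71628/4.8) = 22 × 14923.4995 ≈ 328316.989 mm = 328316.989/304.8 ft = 1077.16 ft.

1077.2 ft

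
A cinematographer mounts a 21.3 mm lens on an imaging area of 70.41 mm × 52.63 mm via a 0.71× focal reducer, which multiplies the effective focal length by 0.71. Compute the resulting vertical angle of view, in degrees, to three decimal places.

Effective focal length f = 21.3 × 0.71 = 15.123 mm.
α = 2·arctan(52.63 / (2 × 15.123)) = 2·arctan(1.74006) ≈ 120.2288°.

120.229°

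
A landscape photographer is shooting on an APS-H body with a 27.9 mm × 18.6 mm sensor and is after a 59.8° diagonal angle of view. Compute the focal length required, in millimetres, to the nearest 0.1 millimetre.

Sensor diagonal = √(27.9² + 18.6²) = √1124.3700 ≈ 33.5316 mm.
From α = 2·arctan(d/2f) we get f = d / (2·tan(α/2)).
With d = 33.5316 mm and α/2 = 29.9°, tan(α/2) ≈ 0.57503, so f ≈ 33.5316 / 1.15005 ≈ 29.1566 mm.

29.2 mm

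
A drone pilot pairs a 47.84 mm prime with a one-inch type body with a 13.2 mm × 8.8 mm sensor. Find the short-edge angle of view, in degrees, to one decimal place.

Angle of view α = 2·arctan(h/2f) with h = 8.8 mm and f = 47.84 mm.
h/2f = 0.09197; arctan(0.09197) ≈ 5.2549°, so α ≈ 10.5098°.

10.5°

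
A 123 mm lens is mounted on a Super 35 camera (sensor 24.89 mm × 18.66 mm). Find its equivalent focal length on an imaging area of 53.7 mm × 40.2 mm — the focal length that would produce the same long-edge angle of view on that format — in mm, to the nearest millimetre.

265 mm

Equal angle of view means equal width/f ratio, so f₂ = f₁ · (width₂/width₁) = 123 × 53.7/24.89.
f₂ = 123 × 2.15749 ≈ 265.372 mm.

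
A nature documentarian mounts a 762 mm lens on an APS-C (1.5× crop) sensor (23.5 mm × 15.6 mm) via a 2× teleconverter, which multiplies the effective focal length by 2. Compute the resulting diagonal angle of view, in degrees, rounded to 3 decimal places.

1.060°

Effective focal length f = 762 × 2 = 1524 mm.
Sensor diagonal = √(23.5² + 15.6²) = √795.6100 ≈ 28.2066 mm.
α = 2·arctan(28.207 / (2 × 1524)) = 2·arctan(0.00925) ≈ 1.0604°.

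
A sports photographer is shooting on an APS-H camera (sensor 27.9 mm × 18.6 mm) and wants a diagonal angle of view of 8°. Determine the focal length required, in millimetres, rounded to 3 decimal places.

Sensor diagonal = √(27.9² + 18.6²) = √1124.3700 ≈ 33.5316 mm.
From α = 2·arctan(d/2f) we get f = d / (2·tan(α/2)).
With d = 33.5316 mm and α/2 = 4°, tan(α/2) ≈ 0.06993, so f ≈ 33.5316 / 0.13985 ≈ 239.7623 mm.

239.762 mm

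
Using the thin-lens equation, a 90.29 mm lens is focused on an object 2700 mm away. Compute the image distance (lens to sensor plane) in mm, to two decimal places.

93.41 mm

1/dᵢ = 1/f − 1/dₒ = 1/90.29 − 1/2700 = 0.0107051 mm⁻¹.
dᵢ = 1/0.0107051 ≈ 93.4138 mm.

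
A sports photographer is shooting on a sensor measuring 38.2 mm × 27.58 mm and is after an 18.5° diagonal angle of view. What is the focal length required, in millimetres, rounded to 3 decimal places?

144.651 mm

Sensor diagonal = √(38.2² + 27.58²) = √2219.8964 ≈ 47.1158 mm.
From α = 2·arctan(d/2f) we get f = d / (2·tan(α/2)).
With d = 47.1158 mm and α/2 = 9.25°, tan(α/2) ≈ 0.16286, so f ≈ 47.1158 / 0.32572 ≈ 144.6509 mm.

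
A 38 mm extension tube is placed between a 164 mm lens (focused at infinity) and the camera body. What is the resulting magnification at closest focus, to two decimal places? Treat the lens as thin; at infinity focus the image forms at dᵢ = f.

The tube moves the image plane from f to f + e, so dᵢ = 164 + 38 = 202 mm. Focus is achieved when 1/f = 1/dₒ + 1/dᵢ, giving dₒ = 1/(1/f − 1/(f+e)).
Magnification m = dᵢ/dₒ = (f+e)·(1/f − 1/(f+e)) = e/f = 38/164 ≈ 0.2317.

0.23×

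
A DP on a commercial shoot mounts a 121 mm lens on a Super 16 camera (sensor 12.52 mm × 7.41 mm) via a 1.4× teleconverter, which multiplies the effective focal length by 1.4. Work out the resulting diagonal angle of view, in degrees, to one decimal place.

Effective focal length f = 121 × 1.4 = 169.4 mm.
Sensor diagonal = √(12.52² + 7.41²) = √211.6585 ≈ 14.5485 mm.
α = 2·arctan(14.548 / (2 × 169.4)) = 2·arctan(0.04294) ≈ 4.9177°.

4.9°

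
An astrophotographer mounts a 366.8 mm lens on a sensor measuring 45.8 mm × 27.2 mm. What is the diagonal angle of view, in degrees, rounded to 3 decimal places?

Sensor diagonal = √(45.8² + 27.2²) = √2837.4800 ≈ 53.2680 mm.
Angle of view α = 2·arctan(d/2f) with d = 53.2680 mm and f = 366.8 mm.
d/2f = 0.07261; arctan(0.07261) ≈ 4.1531°, so α ≈ 8.3061°.

8.306°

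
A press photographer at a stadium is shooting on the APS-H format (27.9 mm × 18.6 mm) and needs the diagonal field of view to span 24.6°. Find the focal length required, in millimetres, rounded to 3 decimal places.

Sensor diagonal = √(27.9² + 18.6²) = √1124.3700 ≈ 33.5316 mm.
From α = 2·arctan(d/2f) we get f = d / (2·tan(α/2)).
With d = 33.5316 mm and α/2 = 12.3°, tan(α/2) ≈ 0.21804, so f ≈ 33.5316 / 0.43607 ≈ 76.8950 mm.

76.895 mm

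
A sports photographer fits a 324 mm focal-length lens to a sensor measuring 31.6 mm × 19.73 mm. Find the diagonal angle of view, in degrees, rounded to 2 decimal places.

Sensor diagonal = √(31.6² + 19.73²) = √1387.8329 ≈ 37.2536 mm.
Angle of view α = 2·arctan(d/2f) with d = 37.2536 mm and f = 324 mm.
d/2f = 0.05749; arctan(0.05749) ≈ 3.2903°, so α ≈ 6.5806°.

6.58°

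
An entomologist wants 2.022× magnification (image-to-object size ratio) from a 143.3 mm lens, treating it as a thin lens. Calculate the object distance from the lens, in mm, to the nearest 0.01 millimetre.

With m = dᵢ/dₒ and 1/f = 1/dₒ + 1/dᵢ, substituting dᵢ = m·dₒ gives 1/f = (1 + 1/m)/dₒ, hence dₒ = f·(1 + 1/m).
dₒ = 143.3 × (1 + 1/2.022) = 143.3 × 1.49456 ≈ 214.170 mm.

214.17 mm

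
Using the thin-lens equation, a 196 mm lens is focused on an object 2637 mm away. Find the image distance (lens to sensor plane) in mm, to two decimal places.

1/dᵢ = 1/f − 1/dₒ = 1/196 − 1/2637 = 0.0047228 mm⁻¹.
dᵢ = 1/0.0047228 ≈ 211.7378 mm.

211.74 mm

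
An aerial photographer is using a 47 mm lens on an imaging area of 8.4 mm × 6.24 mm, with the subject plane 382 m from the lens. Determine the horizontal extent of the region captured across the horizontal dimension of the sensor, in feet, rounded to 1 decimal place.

224.0 ft

dₒ: 382 m = 382000 mm.
Similar triangles through the lens centre give W/dₒ = w/dᵢ; with 1/f = 1/dₒ + 1/dᵢ this gives W = w·(dₒ − f)/f.
W = 8.4 mm × (382000 − 47) / 47 = 8.4 × 8126.6596 ≈ 68263.940 mm = 68263.940/304.8 ft = 223.963 ft.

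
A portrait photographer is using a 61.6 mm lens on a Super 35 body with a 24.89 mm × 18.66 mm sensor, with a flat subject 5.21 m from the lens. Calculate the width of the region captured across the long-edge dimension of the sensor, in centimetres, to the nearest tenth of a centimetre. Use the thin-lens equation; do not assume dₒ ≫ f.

dₒ: 5.21 m = 5210 mm.
Similar triangles through the lens centre give W/dₒ = w/dᵢ; with 1/f = 1/dₒ + 1/dᵢ this gives W = w·(dₒ − f)/f.
W = 24.89 mm × (5210 − 61.6) / 61.6 = 24.89 × 83.5779 ≈ 2080.254 mm = 208.025 cm.

208.0 cm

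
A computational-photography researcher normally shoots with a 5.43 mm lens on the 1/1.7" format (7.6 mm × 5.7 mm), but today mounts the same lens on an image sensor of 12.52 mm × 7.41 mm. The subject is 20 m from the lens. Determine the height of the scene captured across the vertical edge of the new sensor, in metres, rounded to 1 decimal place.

27.3 m

The focal length stays 5.43 mm; the relevant sensor dimension is now h = 7.41 mm. Object distance dₒ = 20 m = 20000 mm.
Thin-lens field height W = h·(dₒ − f)/f = 7.41 × (20000 − 5.43)/5.43 ≈ 27285.408 mm = 27.2854 m.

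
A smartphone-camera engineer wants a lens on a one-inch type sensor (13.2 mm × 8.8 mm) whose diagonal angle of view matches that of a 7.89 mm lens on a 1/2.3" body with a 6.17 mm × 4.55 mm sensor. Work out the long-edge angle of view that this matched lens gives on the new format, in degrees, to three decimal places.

Sensor diagonal = √(6.17² + 4.55²) = √58.7714 ≈ 7.6663 mm.
Sensor diagonal = √(13.2² + 8.8²) = √251.6800 ≈ 15.8644 mm.
Equal diagonal AOV ⇒ f₂ = f₁ · 15.8644/7.6663 = 7.89 × 2.06939 ≈ 16.3274 mm.
Long-edge AOV on the new format = 2·arctan(13.2 / (2 × 16.3274)) = 2·arctan(0.40423) ≈ 44.0198°.

44.020°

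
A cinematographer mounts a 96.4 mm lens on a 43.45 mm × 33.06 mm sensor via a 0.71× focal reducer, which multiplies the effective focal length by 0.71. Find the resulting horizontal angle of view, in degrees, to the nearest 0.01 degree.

Effective focal length f = 96.4 × 0.71 = 68.444 mm.
α = 2·arctan(43.45 / (2 × 68.444)) = 2·arctan(0.31741) ≈ 35.2202°.

35.22°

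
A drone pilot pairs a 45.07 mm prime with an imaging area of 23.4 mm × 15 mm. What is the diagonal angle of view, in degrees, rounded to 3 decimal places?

34.275°

Sensor diagonal = √(23.4² + 15²) = √772.5600 ≈ 27.7950 mm.
Angle of view α = 2·arctan(d/2f) with d = 27.7950 mm and f = 45.07 mm.
d/2f = 0.30835; arctan(0.30835) ≈ 17.1373°, so α ≈ 34.2746°.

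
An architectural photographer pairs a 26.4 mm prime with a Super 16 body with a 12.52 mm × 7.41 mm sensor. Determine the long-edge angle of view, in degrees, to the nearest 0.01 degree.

Angle of view α = 2·arctan(w/2f) with w = 12.52 mm and f = 26.4 mm.
w/2f = 0.23712; arctan(0.23712) ≈ 13.3397°, so α ≈ 26.6793°.

26.68°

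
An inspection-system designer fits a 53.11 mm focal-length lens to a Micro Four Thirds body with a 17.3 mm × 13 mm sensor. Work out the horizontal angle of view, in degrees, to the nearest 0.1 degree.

Angle of view α = 2·arctan(w/2f) with w = 17.3 mm and f = 53.11 mm.
w/2f = 0.16287; arctan(0.16287) ≈ 9.2505°, so α ≈ 18.5010°.

18.5°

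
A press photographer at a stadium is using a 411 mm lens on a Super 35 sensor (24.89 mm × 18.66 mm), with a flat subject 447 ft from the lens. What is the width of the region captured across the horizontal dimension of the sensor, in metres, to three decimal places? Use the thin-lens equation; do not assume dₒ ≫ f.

8.226 m

dₒ: 447 ft × 304.8 mm/ft = 136245.60 mm.
Similar triangles through the lens centre give W/dₒ = w/dᵢ; with 1/f = 1/dₒ + 1/dᵢ this gives W = w·(dₒ − f)/f.
W = 24.89 mm × (136246 − 411) / 411 = 24.89 × 330.4978 ≈ 8226.090 mm = 8.22609 m.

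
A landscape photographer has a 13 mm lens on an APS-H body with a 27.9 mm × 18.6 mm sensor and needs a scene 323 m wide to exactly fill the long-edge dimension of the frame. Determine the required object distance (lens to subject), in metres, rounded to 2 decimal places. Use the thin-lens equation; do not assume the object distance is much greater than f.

W: 323 m = 323000 mm.
Magnification m = w/W = dᵢ/dₒ; combined with 1/f = 1/dₒ + 1/dᵢ this gives dₒ = f·(1 + W/w).
dₒ = 13 mm × (1 + 323000/27.9) = 13 × 11578.0609 ≈ 150514.792 mm = 150.515 m.

150.51 m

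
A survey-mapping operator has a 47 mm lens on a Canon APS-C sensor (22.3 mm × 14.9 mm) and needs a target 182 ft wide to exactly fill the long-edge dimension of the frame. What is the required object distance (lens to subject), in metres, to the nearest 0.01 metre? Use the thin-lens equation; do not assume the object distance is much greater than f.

W: 182 ft × 304.8 mm/ft = 55473.60 mm.
Magnification m = w/W = dᵢ/dₒ; combined with 1/f = 1/dₒ + 1/dᵢ this gives dₒ = f·(1 + W/w).
dₒ = 47 mm × (1 + 55473.6/22.3) = 47 × 2488.6053 ≈ 116964.449 mm = 116.964 m.

116.96 m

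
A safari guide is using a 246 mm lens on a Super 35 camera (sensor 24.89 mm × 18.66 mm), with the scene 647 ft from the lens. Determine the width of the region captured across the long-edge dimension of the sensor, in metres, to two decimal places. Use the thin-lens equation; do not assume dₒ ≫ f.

19.93 m

dₒ: 647 ft × 304.8 mm/ft = 197205.59 mm.
Similar triangles through the lens centre give W/dₒ = w/dᵢ; with 1/f = 1/dₒ + 1/dᵢ this gives W = w·(dₒ − f)/f.
W = 24.89 mm × (197206 − 246) / 246 = 24.89 × 800.6488 ≈ 19928.148 mm = 19.9281 m.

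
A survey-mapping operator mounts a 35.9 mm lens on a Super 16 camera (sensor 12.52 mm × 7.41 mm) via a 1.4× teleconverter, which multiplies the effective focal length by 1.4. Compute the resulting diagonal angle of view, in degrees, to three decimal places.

16.471°

Effective focal length f = 35.9 × 1.4 = 50.26 mm.
Sensor diagonal = √(12.52² + 7.41²) = √211.6585 ≈ 14.5485 mm.
α = 2·arctan(14.548 / (2 × 50.26)) = 2·arctan(0.14473) ≈ 16.4707°.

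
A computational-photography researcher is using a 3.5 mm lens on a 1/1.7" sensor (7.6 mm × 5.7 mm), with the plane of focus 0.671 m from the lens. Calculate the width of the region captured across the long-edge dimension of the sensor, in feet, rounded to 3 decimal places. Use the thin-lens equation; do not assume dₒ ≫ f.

dₒ: 0.671 m = 671 mm.
Similar triangles through the lens centre give W/dₒ = w/dᵢ; with 1/f = 1/dₒ + 1/dᵢ this gives W = w·(dₒ − f)/f.
W = 7.6 mm × (671 − 3.5) / 3.5 = 7.6 × 190.7143 ≈ 1449.429 mm = 1449.429/304.8 ft = 4.75534 ft.

4.755 ft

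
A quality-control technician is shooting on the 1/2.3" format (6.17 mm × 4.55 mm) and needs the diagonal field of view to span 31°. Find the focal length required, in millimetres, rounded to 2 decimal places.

13.82 mm

Sensor diagonal = √(6.17² + 4.55²) = √58.7714 ≈ 7.6663 mm.
From α = 2·arctan(d/2f) we get f = d / (2·tan(α/2)).
With d = 7.6663 mm and α/2 = 15.5°, tan(α/2) ≈ 0.27732, so f ≈ 7.6663 / 0.55465 ≈ 13.8218 mm.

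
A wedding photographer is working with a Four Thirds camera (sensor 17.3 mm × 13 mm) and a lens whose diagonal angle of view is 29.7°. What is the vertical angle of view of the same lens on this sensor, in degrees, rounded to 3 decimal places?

18.100°

Sensor diagonal = √(17.3² + 13²) = √468.2900 ≈ 21.6400 mm.
From the diagonal AOV: f = 21.6400 / (2·tan(14.85°)) = 21.6400 / 0.53029 ≈ 40.8078 mm.
Vertical AOV = 2·arctan(13 / (2 × 40.8078)) = 2·arctan(0.15928) ≈ 18.1004°.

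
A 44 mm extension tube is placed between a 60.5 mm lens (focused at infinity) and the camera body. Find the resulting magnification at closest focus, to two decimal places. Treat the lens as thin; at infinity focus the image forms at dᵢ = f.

The tube moves the image plane from f to f + e, so dᵢ = 60.5 + 44 = 104.5 mm. Focus is achieved when 1/f = 1/dₒ + 1/dᵢ, giving dₒ = 1/(1/f − 1/(f+e)).
Magnification m = dᵢ/dₒ = (f+e)·(1/f − 1/(f+e)) = e/f = 44/60.5 ≈ 0.7273.

0.73×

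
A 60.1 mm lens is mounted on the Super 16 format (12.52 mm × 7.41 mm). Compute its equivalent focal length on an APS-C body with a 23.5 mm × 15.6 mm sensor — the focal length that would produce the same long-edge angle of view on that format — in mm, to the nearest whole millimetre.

113 mm

Equal angle of view means equal width/f ratio, so f₂ = f₁ · (width₂/width₁) = 60.1 × 23.5/12.52.
f₂ = 60.1 × 1.87700 ≈ 112.808 mm.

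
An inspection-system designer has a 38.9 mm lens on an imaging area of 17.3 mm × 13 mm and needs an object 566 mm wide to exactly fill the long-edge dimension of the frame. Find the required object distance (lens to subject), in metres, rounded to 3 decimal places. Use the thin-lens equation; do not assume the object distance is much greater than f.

Magnification m = w/W = dᵢ/dₒ; combined with 1/f = 1/dₒ + 1/dᵢ this gives dₒ = f·(1 + W/w).
dₒ = 38.9 mm × (1 + 566/17.3) = 38.9 × 33.7168 ≈ 1311.582 mm = 1.31158 m.

1.312 m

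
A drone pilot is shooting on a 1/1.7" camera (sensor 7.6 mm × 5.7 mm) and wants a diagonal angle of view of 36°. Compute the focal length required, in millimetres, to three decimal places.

14.619 mm

Sensor diagonal = √(7.6² + 5.7²) = √90.2500 ≈ 9.5000 mm.
From α = 2·arctan(d/2f) we get f = d / (2·tan(α/2)).
With d = 9.5000 mm and α/2 = 18°, tan(α/2) ≈ 0.32492, so f ≈ 9.5000 / 0.64984 ≈ 14.6190 mm.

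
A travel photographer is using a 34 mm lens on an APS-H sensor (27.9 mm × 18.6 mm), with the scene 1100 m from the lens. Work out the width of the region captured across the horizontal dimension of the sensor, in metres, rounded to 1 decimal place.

902.6 m

dₒ: 1100 m = 1.1e+06 mm.
Similar triangles through the lens centre give W/dₒ = w/dᵢ; with 1/f = 1/dₒ + 1/dᵢ this gives W = w·(dₒ − f)/f.
W = 27.9 mm × (1.1e+06 − 34) / 34 = 27.9 × 32351.9412 ≈ 902619.159 mm = 902.619 m.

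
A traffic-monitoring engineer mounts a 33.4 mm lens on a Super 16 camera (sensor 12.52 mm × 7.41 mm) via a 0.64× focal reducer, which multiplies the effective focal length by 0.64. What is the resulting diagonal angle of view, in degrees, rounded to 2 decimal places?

37.59°

Effective focal length f = 33.4 × 0.64 = 21.376 mm.
Sensor diagonal = √(12.52² + 7.41²) = √211.6585 ≈ 14.5485 mm.
α = 2·arctan(14.548 / (2 × 21.376)) = 2·arctan(0.34030) ≈ 37.5868°.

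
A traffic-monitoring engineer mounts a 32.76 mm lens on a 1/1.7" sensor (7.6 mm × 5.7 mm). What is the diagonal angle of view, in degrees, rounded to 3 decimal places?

Sensor diagonal = √(7.6² + 5.7²) = √90.2500 ≈ 9.5000 mm.
Angle of view α = 2·arctan(d/2f) with d = 9.5000 mm and f = 32.76 mm.
d/2f = 0.14499; arctan(0.14499) ≈ 8.2500°, so α ≈ 16.5001°.

16.500°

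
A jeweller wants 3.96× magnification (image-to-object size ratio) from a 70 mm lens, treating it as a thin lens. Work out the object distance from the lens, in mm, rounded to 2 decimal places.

With m = dᵢ/dₒ and 1/f = 1/dₒ + 1/dᵢ, substituting dᵢ = m·dₒ gives 1/f = (1 + 1/m)/dₒ, hence dₒ = f·(1 + 1/m).
dₒ = 70 × (1 + 1/3.96) = 70 × 1.25253 ≈ 87.677 mm.

87.68 mm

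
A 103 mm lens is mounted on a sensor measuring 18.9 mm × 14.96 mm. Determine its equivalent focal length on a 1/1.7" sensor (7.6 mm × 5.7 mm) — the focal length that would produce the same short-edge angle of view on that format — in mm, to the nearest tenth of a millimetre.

39.2 mm

Equal angle of view means equal height/f ratio, so f₂ = f₁ · (height₂/height₁) = 103 × 5.7/14.96.
f₂ = 103 × 0.38102 ≈ 39.245 mm.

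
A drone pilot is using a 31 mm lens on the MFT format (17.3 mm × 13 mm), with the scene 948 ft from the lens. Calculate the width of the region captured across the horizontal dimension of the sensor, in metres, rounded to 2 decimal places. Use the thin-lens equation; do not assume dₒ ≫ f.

161.24 m

dₒ: 948 ft × 304.8 mm/ft = 288950.39 mm.
Similar triangles through the lens centre give W/dₒ = w/dᵢ; with 1/f = 1/dₒ + 1/dᵢ this gives W = w·(dₒ − f)/f.
W = 17.3 mm × (288950 − 31) / 31 = 17.3 × 9319.9803 ≈ 161235.660 mm = 161.236 m.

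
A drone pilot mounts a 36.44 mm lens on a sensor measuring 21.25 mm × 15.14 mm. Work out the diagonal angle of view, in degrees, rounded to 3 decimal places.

Sensor diagonal = √(21.25² + 15.14²) = √680.7821 ≈ 26.0918 mm.
Angle of view α = 2·arctan(d/2f) with d = 26.0918 mm and f = 36.44 mm.
d/2f = 0.35801; arctan(0.35801) ≈ 19.6979°, so α ≈ 39.3958°.

39.396°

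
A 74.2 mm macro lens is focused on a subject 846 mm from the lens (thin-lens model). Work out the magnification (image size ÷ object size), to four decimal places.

0.0961×

Thin lens: 1/f = 1/dₒ + 1/dᵢ → 1/dᵢ = 1/74.2 − 1/846 = 0.0122951 mm⁻¹, so dᵢ ≈ 81.3335 mm.
Magnification m = dᵢ/dₒ = 81.3335/846 ≈ 0.09614.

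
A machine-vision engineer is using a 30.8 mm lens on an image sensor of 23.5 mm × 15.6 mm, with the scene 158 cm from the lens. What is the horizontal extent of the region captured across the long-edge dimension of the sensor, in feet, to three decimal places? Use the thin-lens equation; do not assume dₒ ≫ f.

3.878 ft

dₒ: 158 cm = 1580 mm.
Similar triangles through the lens centre give W/dₒ = w/dᵢ; with 1/f = 1/dₒ + 1/dᵢ this gives W = w·(dₒ − f)/f.
W = 23.5 mm × (1580 − 30.8) / 30.8 = 23.5 × 50.2987 ≈ 1182.019 mm = 1182.019/304.8 ft = 3.87802 ft.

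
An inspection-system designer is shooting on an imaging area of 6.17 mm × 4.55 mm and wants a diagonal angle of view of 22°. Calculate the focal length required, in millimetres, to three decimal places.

19.720 mm

Sensor diagonal = √(6.17² + 4.55²) = √58.7714 ≈ 7.6663 mm.
From α = 2·arctan(d/2f) we get f = d / (2·tan(α/2)).
With d = 7.6663 mm and α/2 = 11°, tan(α/2) ≈ 0.19438, so f ≈ 7.6663 / 0.38876 ≈ 19.7197 mm.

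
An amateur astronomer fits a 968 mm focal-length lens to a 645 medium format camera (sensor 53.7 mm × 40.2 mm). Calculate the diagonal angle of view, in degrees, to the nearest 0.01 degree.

3.97°

Sensor diagonal = √(53.7² + 40.2²) = √4499.7300 ≈ 67.0800 mm.
Angle of view α = 2·arctan(d/2f) with d = 67.0800 mm and f = 968 mm.
d/2f = 0.03465; arctan(0.03465) ≈ 1.9844°, so α ≈ 3.9689°.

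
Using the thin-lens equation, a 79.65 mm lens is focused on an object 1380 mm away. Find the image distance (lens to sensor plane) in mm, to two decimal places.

1/dᵢ = 1/f − 1/dₒ = 1/79.65 − 1/1380 = 0.0118303 mm⁻¹.
dᵢ = 1/0.0118303 ≈ 84.5288 mm.

84.53 mm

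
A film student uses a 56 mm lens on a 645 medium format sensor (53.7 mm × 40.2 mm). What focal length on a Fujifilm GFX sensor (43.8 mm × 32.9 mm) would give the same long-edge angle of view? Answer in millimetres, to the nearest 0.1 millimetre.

Equal angle of view means equal width/f ratio, so f₂ = f₁ · (width₂/width₁) = 56 × 43.8/53.7.
f₂ = 56 × 0.81564 ≈ 45.676 mm.

45.7 mm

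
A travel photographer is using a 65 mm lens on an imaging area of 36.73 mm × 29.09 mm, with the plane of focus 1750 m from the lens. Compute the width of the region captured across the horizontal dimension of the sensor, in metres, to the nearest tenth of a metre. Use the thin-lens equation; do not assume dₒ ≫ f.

988.8 m

dₒ: 1750 m = 1.75e+06 mm.
Similar triangles through the lens centre give W/dₒ = w/dᵢ; with 1/f = 1/dₒ + 1/dᵢ this gives W = w·(dₒ − f)/f.
W = 36.73 mm × (1.75e+06 − 65) / 65 = 36.73 × 26922.0769 ≈ 988847.885 mm = 988.848 m.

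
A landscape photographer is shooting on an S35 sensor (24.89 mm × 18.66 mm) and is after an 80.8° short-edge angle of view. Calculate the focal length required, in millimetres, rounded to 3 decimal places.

10.963 mm

From α = 2·arctan(h/2f) we get f = h / (2·tan(α/2)).
With h = 18.66 mm and α/2 = 40.4°, tan(α/2) ≈ 0.85107, so f ≈ 18.66 / 1.70213 ≈ 10.9627 mm.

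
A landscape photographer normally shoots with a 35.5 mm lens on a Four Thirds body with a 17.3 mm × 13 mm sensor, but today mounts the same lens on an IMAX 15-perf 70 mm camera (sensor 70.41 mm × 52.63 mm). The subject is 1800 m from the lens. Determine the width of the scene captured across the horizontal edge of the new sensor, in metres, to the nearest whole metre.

The focal length stays 35.5 mm; the relevant sensor dimension is now w = 70.41 mm. Object distance dₒ = 1800 m = 1.8e+06 mm.
Thin-lens field width W = w·(dₒ − f)/f = 70.41 × (1.8e+06 − 35.5)/35.5 ≈ 3570014.097 mm = 3570.01 m.

3570 m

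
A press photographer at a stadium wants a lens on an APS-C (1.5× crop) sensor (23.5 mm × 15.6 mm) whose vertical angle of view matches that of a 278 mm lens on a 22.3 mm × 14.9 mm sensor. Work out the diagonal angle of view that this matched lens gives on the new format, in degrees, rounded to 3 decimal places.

5.548°

Equal vertical AOV ⇒ f₂ = f₁ · 15.6/14.9 = 278 × 1.04698 ≈ 291.0604 mm.
Sensor diagonal = √(23.5² + 15.6²) = √795.6100 ≈ 28.2066 mm.
Diagonal AOV on the new format = 2·arctan(28.2066 / (2 × 291.0604)) = 2·arctan(0.04845) ≈ 5.5482°.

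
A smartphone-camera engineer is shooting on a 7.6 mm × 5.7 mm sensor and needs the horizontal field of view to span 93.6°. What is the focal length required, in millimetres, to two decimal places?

3.57 mm

From α = 2·arctan(w/2f) we get f = w / (2·tan(α/2)).
With w = 7.6 mm and α/2 = 46.8°, tan(α/2) ≈ 1.06489, so f ≈ 7.6 / 2.12978 ≈ 3.5684 mm.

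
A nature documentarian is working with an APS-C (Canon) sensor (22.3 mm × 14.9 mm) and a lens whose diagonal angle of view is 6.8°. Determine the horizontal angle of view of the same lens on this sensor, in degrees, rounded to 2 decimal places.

5.66°

Sensor diagonal = √(22.3² + 14.9²) = √719.3000 ≈ 26.8198 mm.
From the diagonal AOV: f = 26.8198 / (2·tan(3.4°)) = 26.8198 / 0.11882 ≈ 225.7140 mm.
Horizontal AOV = 2·arctan(22.3 / (2 × 225.7140)) = 2·arctan(0.04940) ≈ 5.6561°.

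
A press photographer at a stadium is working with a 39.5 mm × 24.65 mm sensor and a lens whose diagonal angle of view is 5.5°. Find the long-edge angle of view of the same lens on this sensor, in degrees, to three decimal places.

Sensor diagonal = √(39.5² + 24.65²) = √2167.8725 ≈ 46.5604 mm.
From the diagonal AOV: f = 46.5604 / (2·tan(2.75°)) = 46.5604 / 0.09607 ≈ 484.6667 mm.
Long-edge AOV = 2·arctan(39.5 / (2 × 484.6667)) = 2·arctan(0.04075) ≈ 4.6670°.

4.667°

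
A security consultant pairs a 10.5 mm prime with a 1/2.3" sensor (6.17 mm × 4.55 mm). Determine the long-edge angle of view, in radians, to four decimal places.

0.5715 rad

Angle of view α = 2·arctan(w/2f) with w = 6.17 mm and f = 10.5 mm.
w/2f = 0.29381; arctan(0.29381) ≈ 0.2858 rad, so α ≈ 0.5715 rad.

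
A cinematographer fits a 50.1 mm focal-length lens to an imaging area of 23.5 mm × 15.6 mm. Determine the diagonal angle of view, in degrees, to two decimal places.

Sensor diagonal = √(23.5² + 15.6²) = √795.6100 ≈ 28.2066 mm.
Angle of view α = 2·arctan(d/2f) with d = 28.2066 mm and f = 50.1 mm.
d/2f = 0.28150; arctan(0.28150) ≈ 15.7220°, so α ≈ 31.4441°.

31.44°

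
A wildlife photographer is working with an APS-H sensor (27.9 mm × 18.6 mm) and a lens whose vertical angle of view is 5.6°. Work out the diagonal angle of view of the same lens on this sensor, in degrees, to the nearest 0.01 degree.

10.08°

From the vertical AOV: f = 18.6 / (2·tan(2.8°)) = 18.6 / 0.09782 ≈ 190.1523 mm.
Sensor diagonal = √(27.9² + 18.6²) = √1124.3700 ≈ 33.5316 mm.
Diagonal AOV = 2·arctan(33.5316 / (2 × 190.1523)) = 2·arctan(0.08817) ≈ 10.0775°.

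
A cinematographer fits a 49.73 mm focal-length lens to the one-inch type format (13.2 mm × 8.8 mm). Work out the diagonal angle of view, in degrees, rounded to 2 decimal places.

Sensor diagonal = √(13.2² + 8.8²) = √251.6800 ≈ 15.8644 mm.
Angle of view α = 2·arctan(d/2f) with d = 15.8644 mm and f = 49.73 mm.
d/2f = 0.15951; arctan(0.15951) ≈ 9.0627°, so α ≈ 18.1253°.

18.13°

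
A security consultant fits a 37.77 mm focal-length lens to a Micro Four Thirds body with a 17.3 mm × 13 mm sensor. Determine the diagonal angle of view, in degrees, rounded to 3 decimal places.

31.971°

Sensor diagonal = √(17.3² + 13²) = √468.2900 ≈ 21.6400 mm.
Angle of view α = 2·arctan(d/2f) with d = 21.6400 mm and f = 37.77 mm.
d/2f = 0.28647; arctan(0.28647) ≈ 15.9855°, so α ≈ 31.9709°.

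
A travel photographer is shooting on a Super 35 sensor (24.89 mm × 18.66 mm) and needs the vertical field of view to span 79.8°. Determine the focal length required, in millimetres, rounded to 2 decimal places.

11.16 mm

From α = 2·arctan(h/2f) we get f = h / (2·tan(α/2)).
With h = 18.66 mm and α/2 = 39.9°, tan(α/2) ≈ 0.83613, so f ≈ 18.66 / 1.67226 ≈ 11.1586 mm.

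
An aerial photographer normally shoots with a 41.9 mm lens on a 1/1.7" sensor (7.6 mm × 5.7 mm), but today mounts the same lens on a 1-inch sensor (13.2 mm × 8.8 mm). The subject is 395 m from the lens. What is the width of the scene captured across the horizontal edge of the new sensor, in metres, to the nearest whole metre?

124 m

The focal length stays 41.9 mm; the relevant sensor dimension is now w = 13.2 mm. Object distance dₒ = 395 m = 395000 mm.
Thin-lens field width W = w·(dₒ − f)/f = 13.2 × (395000 − 41.9)/41.9 ≈ 124425.941 mm = 124.426 m.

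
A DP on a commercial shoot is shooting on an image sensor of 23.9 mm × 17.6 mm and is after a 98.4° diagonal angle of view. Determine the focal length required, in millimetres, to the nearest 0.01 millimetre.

12.81 mm

Sensor diagonal = √(23.9² + 17.6²) = √880.9700 ≈ 29.6811 mm.
From α = 2·arctan(d/2f) we get f = d / (2·tan(α/2)).
With d = 29.6811 mm and α/2 = 49.2°, tan(α/2) ≈ 1.15851, so f ≈ 29.6811 / 2.31702 ≈ 12.8100 mm.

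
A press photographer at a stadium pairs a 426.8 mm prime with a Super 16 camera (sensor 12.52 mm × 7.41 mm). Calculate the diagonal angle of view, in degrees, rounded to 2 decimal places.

1.95°

Sensor diagonal = √(12.52² + 7.41²) = √211.6585 ≈ 14.5485 mm.
Angle of view α = 2·arctan(d/2f) with d = 14.5485 mm and f = 426.8 mm.
d/2f = 0.01704; arctan(0.01704) ≈ 0.9764°, so α ≈ 1.9529°.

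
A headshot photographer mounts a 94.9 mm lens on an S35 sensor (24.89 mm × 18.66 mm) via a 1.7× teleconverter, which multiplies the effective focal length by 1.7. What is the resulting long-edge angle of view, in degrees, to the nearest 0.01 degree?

Effective focal length f = 94.9 × 1.7 = 161.33 mm.
α = 2·arctan(24.89 / (2 × 161.33)) = 2·arctan(0.07714) ≈ 8.8221°.

8.82°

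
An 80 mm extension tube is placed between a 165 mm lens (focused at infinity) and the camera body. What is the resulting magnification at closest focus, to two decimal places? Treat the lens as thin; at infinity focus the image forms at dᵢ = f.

0.48×

The tube moves the image plane from f to f + e, so dᵢ = 165 + 80 = 245 mm. Focus is achieved when 1/f = 1/dₒ + 1/dᵢ, giving dₒ = 1/(1/f − 1/(f+e)).
Magnification m = dᵢ/dₒ = (f+e)·(1/f − 1/(f+e)) = e/f = 80/165 ≈ 0.4848.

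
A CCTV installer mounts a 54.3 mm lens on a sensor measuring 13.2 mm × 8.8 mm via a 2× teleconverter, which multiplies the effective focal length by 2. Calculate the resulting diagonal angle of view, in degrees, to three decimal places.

8.355°

Effective focal length f = 54.3 × 2 = 108.6 mm.
Sensor diagonal = √(13.2² + 8.8²) = √251.6800 ≈ 15.8644 mm.
α = 2·arctan(15.864 / (2 × 108.6)) = 2·arctan(0.07304) ≈ 8.3550°.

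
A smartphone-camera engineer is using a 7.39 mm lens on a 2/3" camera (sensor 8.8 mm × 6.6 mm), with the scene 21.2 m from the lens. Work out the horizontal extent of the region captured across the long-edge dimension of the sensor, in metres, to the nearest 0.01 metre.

25.24 m

dₒ: 21.2 m = 21200 mm.
Similar triangles through the lens centre give W/dₒ = w/dᵢ; with 1/f = 1/dₒ + 1/dᵢ this gives W = w·(dₒ − f)/f.
W = 8.8 mm × (21200 − 7.39) / 7.39 = 8.8 × 2867.7415 ≈ 25236.126 mm = 25.2361 m.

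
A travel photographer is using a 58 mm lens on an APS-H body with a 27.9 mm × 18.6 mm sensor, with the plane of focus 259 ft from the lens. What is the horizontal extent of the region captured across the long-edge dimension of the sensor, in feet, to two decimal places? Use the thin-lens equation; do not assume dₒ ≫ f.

124.50 ft

dₒ: 259 ft × 304.8 mm/ft = 78943.20 mm.
Similar triangles through the lens centre give W/dₒ = w/dᵢ; with 1/f = 1/dₒ + 1/dᵢ this gives W = w·(dₒ − f)/f.
W = 27.9 mm × (78943.2 − 58) / 58 = 27.9 × 1360.0896 ≈ 37946.500 mm = 37946.500/304.8 ft = 124.496 ft.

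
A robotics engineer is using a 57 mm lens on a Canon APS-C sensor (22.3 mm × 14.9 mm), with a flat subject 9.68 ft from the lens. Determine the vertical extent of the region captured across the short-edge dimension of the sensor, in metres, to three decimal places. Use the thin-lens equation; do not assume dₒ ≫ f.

dₒ: 9.68 ft × 304.8 mm/ft = 2950.46 mm.
Similar triangles through the lens centre give W/dₒ = h/dᵢ; with 1/f = 1/dₒ + 1/dᵢ this gives W = h·(dₒ − f)/f.
W = 14.9 mm × (2950.46 − 57) / 57 = 14.9 × 50.7625 ≈ 756.362 mm = 0.756362 m.

0.756 m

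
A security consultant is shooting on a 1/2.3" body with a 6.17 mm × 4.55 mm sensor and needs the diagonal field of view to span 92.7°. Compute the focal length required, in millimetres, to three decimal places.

3.657 mm

Sensor diagonal = √(6.17² + 4.55²) = √58.7714 ≈ 7.6663 mm.
From α = 2·arctan(d/2f) we get f = d / (2·tan(α/2)).
With d = 7.6663 mm and α/2 = 46.35°, tan(α/2) ≈ 1.04827, so f ≈ 7.6663 / 2.09654 ≈ 3.6566 mm.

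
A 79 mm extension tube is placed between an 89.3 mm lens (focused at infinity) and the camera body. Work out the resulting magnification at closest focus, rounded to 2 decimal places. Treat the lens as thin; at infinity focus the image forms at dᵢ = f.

The tube moves the image plane from f to f + e, so dᵢ = 89.3 + 79 = 168.3 mm. Focus is achieved when 1/f = 1/dₒ + 1/dᵢ, giving dₒ = 1/(1/f − 1/(f+e)).
Magnification m = dᵢ/dₒ = (f+e)·(1/f − 1/(f+e)) = e/f = 79/89.3 ≈ 0.8847.

0.88×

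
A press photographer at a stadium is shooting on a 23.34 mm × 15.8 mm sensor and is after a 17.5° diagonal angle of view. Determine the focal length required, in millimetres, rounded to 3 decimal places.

91.561 mm

Sensor diagonal = √(23.34² + 15.8²) = √794.3956 ≈ 28.1850 mm.
From α = 2·arctan(d/2f) we get f = d / (2·tan(α/2)).
With d = 28.1850 mm and α/2 = 8.75°, tan(α/2) ≈ 0.15391, so f ≈ 28.1850 / 0.30783 ≈ 91.5605 mm.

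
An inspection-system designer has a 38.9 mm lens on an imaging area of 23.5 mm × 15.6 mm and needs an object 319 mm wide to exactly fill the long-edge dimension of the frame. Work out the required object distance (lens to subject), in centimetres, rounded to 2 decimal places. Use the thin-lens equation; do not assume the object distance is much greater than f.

Magnification m = w/W = dᵢ/dₒ; combined with 1/f = 1/dₒ + 1/dᵢ this gives dₒ = f·(1 + W/w).
dₒ = 38.9 mm × (1 + 319/23.5) = 38.9 × 14.5745 ≈ 566.947 mm = 56.6947 cm.

56.69 cm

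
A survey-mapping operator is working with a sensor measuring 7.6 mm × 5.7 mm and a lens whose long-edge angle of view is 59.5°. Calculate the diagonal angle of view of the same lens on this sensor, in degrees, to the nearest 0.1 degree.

71.1°

From the long-edge AOV: f = 7.6 / (2·tan(29.75°)) = 7.6 / 1.14309 ≈ 6.6486 mm.
Sensor diagonal = √(7.6² + 5.7²) = √90.2500 ≈ 9.5000 mm.
Diagonal AOV = 2·arctan(9.5000 / (2 × 6.6486)) = 2·arctan(0.71443) ≈ 71.0866°.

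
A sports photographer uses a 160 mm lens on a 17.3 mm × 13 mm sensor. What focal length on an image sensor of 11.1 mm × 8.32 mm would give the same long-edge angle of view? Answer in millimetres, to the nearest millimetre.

103 mm

Equal angle of view means equal width/f ratio, so f₂ = f₁ · (width₂/width₁) = 160 × 11.1/17.3.
f₂ = 160 × 0.64162 ≈ 102.659 mm.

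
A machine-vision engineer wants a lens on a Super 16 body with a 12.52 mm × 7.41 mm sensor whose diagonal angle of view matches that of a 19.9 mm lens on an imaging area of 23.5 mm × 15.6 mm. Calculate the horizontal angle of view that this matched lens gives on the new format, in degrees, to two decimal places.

62.76°

Sensor diagonal = √(23.5² + 15.6²) = √795.6100 ≈ 28.2066 mm.
Sensor diagonal = √(12.52² + 7.41²) = √211.6585 ≈ 14.5485 mm.
Equal diagonal AOV ⇒ f₂ = f₁ · 14.5485/28.2066 = 19.9 × 0.51578 ≈ 10.2641 mm.
Horizontal AOV on the new format = 2·arctan(12.52 / (2 × 10.2641)) = 2·arctan(0.60989) ≈ 62.7574°.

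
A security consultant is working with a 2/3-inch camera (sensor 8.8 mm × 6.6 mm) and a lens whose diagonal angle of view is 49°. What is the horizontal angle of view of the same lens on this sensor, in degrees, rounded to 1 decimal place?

Sensor diagonal = √(8.8² + 6.6²) = √121.0000 ≈ 11.0000 mm.
From the diagonal AOV: f = 11.0000 / (2·tan(24.5°)) = 11.0000 / 0.91145 ≈ 12.0686 mm.
Horizontal AOV = 2·arctan(8.8 / (2 × 12.0686)) = 2·arctan(0.36458) ≈ 40.0618°.

40.1°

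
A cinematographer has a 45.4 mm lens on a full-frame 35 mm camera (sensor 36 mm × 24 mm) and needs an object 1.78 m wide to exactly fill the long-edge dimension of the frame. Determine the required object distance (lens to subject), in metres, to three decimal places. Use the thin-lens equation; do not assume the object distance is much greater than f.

W: 1.78 m = 1780 mm.
Magnification m = w/W = dᵢ/dₒ; combined with 1/f = 1/dₒ + 1/dᵢ this gives dₒ = f·(1 + W/w).
dₒ = 45.4 mm × (1 + 1780/36) = 45.4 × 50.4444 ≈ 2290.178 mm = 2.29018 m.

2.290 m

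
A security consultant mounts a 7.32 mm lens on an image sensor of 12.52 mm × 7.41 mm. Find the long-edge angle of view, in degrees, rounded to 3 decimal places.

81.074°

Angle of view α = 2·arctan(w/2f) with w = 12.52 mm and f = 7.32 mm.
w/2f = 0.85519; arctan(0.85519) ≈ 40.5368°, so α ≈ 81.0735°.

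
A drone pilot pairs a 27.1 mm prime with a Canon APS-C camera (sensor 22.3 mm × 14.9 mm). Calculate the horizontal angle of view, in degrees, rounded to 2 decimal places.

Angle of view α = 2·arctan(w/2f) with w = 22.3 mm and f = 27.1 mm.
w/2f = 0.41144; arctan(0.41144) ≈ 22.3642°, so α ≈ 44.7284°.

44.73°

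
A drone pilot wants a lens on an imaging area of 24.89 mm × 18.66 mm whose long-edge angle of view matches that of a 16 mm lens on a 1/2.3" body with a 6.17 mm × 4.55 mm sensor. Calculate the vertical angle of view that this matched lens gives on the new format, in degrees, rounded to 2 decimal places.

Equal long-edge AOV ⇒ f₂ = f₁ · 24.89/6.17 = 16 × 4.03404 ≈ 64.5446 mm.
Vertical AOV on the new format = 2·arctan(18.66 / (2 × 64.5446)) = 2·arctan(0.14455) ≈ 16.4504°.

16.45°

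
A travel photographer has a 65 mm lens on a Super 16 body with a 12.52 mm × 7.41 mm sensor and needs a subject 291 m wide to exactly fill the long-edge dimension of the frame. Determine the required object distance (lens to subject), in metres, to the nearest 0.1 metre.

W: 291 m = 291000 mm.
Magnification m = w/W = dᵢ/dₒ; combined with 1/f = 1/dₒ + 1/dᵢ this gives dₒ = f·(1 + W/w).
dₒ = 65 mm × (1 + 291000/12.52) = 65 × 23243.8115 ≈ 1510847.748 mm = 1510.85 m.

1510.8 m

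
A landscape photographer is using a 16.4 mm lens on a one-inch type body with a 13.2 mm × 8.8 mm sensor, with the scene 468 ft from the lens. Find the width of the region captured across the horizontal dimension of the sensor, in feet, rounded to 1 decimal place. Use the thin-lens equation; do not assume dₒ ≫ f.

dₒ: 468 ft × 304.8 mm/ft = 142646.40 mm.
Similar triangles through the lens centre give W/dₒ = w/dᵢ; with 1/f = 1/dₒ + 1/dᵢ this gives W = w·(dₒ − f)/f.
W = 13.2 mm × (142646 − 16.4) / 16.4 = 13.2 × 8696.9509 ≈ 114799.752 mm = 114799.752/304.8 ft = 376.64 ft.

376.6 ft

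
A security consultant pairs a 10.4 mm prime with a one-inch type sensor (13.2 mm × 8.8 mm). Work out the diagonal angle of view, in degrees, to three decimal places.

74.666°

Sensor diagonal = √(13.2² + 8.8²) = √251.6800 ≈ 15.8644 mm.
Angle of view α = 2·arctan(d/2f) with d = 15.8644 mm and f = 10.4 mm.
d/2f = 0.76271; arctan(0.76271) ≈ 37.3332°, so α ≈ 74.6665°.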